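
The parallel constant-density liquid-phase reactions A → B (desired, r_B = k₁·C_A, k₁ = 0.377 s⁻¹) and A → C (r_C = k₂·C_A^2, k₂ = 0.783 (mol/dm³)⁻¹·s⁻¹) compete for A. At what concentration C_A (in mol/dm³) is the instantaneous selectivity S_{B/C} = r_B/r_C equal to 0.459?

S_{B/C} = (k₁/k₂)·C_A⁻¹ ⇒ C_A = (S·k₂/k₁)^(-1).
= (0.459×0.783/0.377)^(-1) = (0.9533)^(-1) = 1.05 mol/dm³.

1.05 mol/dm³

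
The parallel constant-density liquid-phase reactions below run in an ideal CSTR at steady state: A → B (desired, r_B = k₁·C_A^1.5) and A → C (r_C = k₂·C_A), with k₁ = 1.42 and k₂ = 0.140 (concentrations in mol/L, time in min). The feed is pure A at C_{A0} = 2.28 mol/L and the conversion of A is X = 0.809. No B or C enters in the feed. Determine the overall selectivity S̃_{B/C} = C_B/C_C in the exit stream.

6.69

Exit C_A = C_{A0}(1−X) = 2.28×0.191 = 0.4355 mol/L.
Rates in a CSTR are evaluated at the outlet concentration: r_B = 1.42×0.4355^1.5 = 0.4081, r_C = 0.140×0.4355 = 0.06097.
Overall selectivity = C_B/C_C = r_Bτ/(r_Cτ) = r_B/r_C = 6.69.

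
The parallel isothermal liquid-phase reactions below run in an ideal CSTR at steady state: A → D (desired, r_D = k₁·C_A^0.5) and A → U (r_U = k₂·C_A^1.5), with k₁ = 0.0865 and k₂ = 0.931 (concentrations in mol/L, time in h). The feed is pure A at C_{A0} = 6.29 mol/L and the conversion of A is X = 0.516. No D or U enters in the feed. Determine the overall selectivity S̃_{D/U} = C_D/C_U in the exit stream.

Exit C_A = C_{A0}(1−X) = 6.29×0.484 = 3.044 mol/L.
Rates in a CSTR are evaluated at the outlet concentration: r_D = 0.0865×3.044^0.5 = 0.1509, r_U = 0.931×3.044^1.5 = 4.945.
Overall selectivity = C_D/C_U = r_Dτ/(r_Uτ) = r_D/r_U = 0.0305.

0.0305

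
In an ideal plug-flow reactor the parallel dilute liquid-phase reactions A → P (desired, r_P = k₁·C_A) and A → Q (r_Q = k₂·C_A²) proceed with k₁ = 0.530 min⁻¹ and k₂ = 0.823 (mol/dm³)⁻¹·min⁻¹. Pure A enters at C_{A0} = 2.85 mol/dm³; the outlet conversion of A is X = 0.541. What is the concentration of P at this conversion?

C_A = C_{A0}(1−X) = 1.308 mol/dm³.
Along a PFR/batch, dC_P/dC_A = −r_P/(r_P+r_Q) = −k₁/(k₁+k₂·C_A).
Integrating from C_{A0} to C_A: C_P = (0.530/0.823)·ln[(0.530+0.823·2.85)/(0.530+0.823·1.31)] = 0.6440·ln(2.876/1.607) = 0.3749 mol/dm³.

0.375 mol/dm³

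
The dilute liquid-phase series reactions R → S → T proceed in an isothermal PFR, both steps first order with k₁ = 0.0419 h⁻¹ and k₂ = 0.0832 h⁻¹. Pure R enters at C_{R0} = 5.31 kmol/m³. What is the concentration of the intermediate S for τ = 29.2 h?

Solving the coupled first-order balances gives C_S(τ) = [k₁/(k₂−k₁)]·C_{R0}·(e^(−k₁τ) − e^(−k₂τ)).
e^(−k₁τ) = e^(−0.0419×29.2) = e^(−1.223) = 0.2942; e^(−k₂τ) = e^(−2.429) = 0.08809.
C_S = 0.0419×5.31/(0.0832−0.0419) × (0.2942−0.08809) = 5.387×0.2061 = 1.110 kmol/m³.

1.11 kmol/m³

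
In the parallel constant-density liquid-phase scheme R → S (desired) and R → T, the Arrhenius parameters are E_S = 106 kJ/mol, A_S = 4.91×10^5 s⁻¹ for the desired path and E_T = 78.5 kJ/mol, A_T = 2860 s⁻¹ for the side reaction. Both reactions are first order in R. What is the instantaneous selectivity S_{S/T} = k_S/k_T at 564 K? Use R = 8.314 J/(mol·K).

0.487

With equal orders, S_{S/T} = k_S/k_T = (A_S/A_T)·exp[(E_T−E_S)/(RT)].
(E_T−E_S)/(RT) = (78.5−106)×10³/(8.314×564) = -27500/4689 = -5.865.
k_S/k_T = (4.91×10^5/2860)·exp(-5.865) = 171.7 × 0.002838 = 0.487.
Since E_S > E_T, raising the temperature improves selectivity toward S.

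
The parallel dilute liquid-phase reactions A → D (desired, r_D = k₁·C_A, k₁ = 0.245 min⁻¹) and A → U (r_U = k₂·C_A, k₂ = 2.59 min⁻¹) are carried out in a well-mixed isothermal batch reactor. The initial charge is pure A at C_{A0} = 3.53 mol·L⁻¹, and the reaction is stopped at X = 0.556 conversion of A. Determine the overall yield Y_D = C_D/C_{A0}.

C_A = C_{A0}(1−X) = 1.567 mol·L⁻¹.
Both paths are first order in A, so the instantaneous fraction to D is constant: dC_D/d(−C_A) = k₁/(k₁+k₂) = 0.08642.
C_D = 0.08642·(C_{A0}−C_A) = 0.08642×1.963 = 0.170 mol·L⁻¹.
Y_D = C_D/C_{A0} = 0.1696/3.53 = 0.0480.

0.0480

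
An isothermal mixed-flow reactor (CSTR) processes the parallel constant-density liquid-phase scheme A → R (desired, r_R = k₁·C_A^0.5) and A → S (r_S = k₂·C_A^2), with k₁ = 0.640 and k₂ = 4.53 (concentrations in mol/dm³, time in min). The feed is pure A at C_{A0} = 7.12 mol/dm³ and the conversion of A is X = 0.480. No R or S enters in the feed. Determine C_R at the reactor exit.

0.0665 mol/dm³

Exit C_A = C_{A0}(1−X) = 7.12×0.520 = 3.702 mol/dm³.
In a CSTR the entire volume is at exit conditions, so r_R = 0.640×3.702^0.5 = 1.231 and r_S = 4.53×3.702^2 = 62.10.
Fraction of consumed A going to R: r_R/(r_R+r_S) = 0.01945.
C_R = 0.01945·C_{A0}·X = 0.01945×7.12×0.480 = 0.0665 mol/dm³.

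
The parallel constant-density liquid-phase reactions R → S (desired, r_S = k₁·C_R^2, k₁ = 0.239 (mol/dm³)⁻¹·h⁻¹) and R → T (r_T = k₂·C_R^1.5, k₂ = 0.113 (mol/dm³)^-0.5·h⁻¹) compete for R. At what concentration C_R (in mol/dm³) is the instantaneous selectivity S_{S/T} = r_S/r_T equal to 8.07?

S_{S/T} = (k₁/k₂)·C_R^0.5 ⇒ C_R = (S·k₂/k₁)^(2).
= (8.07×0.113/0.239)^(2) = (3.816)^(2) = 14.6 mol/dm³.

14.6 mol/dm³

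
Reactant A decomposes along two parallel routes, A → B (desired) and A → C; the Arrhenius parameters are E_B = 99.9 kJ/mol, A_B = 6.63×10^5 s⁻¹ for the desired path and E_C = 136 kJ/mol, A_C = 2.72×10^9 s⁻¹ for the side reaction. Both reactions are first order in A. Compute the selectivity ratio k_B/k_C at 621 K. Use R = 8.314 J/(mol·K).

0.265

Since both paths have the same order in A, the concentration cancels and S_{B/C} = k_B/k_C = (A_B/A_C)·exp[(E_C−E_B)/(RT)].
(E_C−E_B)/(RT) = (136−99.9)×10³/(8.314×621) = 36100/5163 = 6.992.
k_B/k_C = (6.63×10^5/2.72×10^9)·exp(6.992) = 2.437×10^-4 × 1088 = 0.265.
Since E_B < E_C, lowering the temperature improves selectivity toward B.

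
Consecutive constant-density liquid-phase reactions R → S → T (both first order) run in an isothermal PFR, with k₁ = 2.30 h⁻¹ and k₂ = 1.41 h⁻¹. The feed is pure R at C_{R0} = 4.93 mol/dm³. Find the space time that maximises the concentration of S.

0.550 h

Setting dC_S/dτ = 0 gives τ_opt = ln(k₂/k₁)/(k₂−k₁).
= ln(1.41/2.30)/(1.41−2.30) = ln(0.6130)/-0.8900 = -0.4893/-0.8900 = 0.550 h.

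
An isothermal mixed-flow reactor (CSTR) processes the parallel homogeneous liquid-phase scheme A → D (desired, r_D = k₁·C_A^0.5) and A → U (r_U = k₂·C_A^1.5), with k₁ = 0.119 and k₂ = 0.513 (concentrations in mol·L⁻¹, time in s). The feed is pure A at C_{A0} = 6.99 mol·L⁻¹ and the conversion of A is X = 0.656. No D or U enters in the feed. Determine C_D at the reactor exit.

Exit C_A = C_{A0}(1−X) = 6.99×0.344 = 2.405 mol·L⁻¹.
In a CSTR the entire volume is at exit conditions, so r_D = 0.119×2.405^0.5 = 0.1845 and r_U = 0.513×2.405^1.5 = 1.913.
Fraction of consumed A going to D: r_D/(r_D+r_U) = 0.08798.
C_D = 0.08798·C_{A0}·X = 0.08798×6.99×0.656 = 0.403 mol·L⁻¹.

0.403 mol·L⁻¹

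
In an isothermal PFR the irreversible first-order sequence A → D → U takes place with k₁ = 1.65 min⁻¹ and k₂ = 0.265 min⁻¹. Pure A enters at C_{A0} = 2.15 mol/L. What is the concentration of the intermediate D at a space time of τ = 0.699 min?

Solving the coupled first-order balances gives C_D(τ) = [k₁/(k₂−k₁)]·C_{A0}·(e^(−k₁τ) − e^(−k₂τ)).
e^(−k₁τ) = e^(−1.65×0.699) = e^(−1.153) = 0.3156; e^(−k₂τ) = e^(−0.1852) = 0.8309.
C_D = 1.65×2.15/(0.265−1.65) × (0.3156−0.8309) = (-2.561)×(-0.5153) = 1.320 mol/L.

1.32 mol/L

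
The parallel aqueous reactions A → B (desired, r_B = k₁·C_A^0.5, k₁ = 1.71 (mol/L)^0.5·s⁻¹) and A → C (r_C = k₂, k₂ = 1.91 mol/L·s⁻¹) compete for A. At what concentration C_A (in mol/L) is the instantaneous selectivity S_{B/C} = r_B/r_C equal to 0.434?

S_{B/C} = (k₁/k₂)·C_A^0.5 ⇒ C_A = (S·k₂/k₁)^(2).
= (0.434×1.91/1.71)^(2) = (0.4848)^(2) = 0.235 mol/L.

0.235 mol/L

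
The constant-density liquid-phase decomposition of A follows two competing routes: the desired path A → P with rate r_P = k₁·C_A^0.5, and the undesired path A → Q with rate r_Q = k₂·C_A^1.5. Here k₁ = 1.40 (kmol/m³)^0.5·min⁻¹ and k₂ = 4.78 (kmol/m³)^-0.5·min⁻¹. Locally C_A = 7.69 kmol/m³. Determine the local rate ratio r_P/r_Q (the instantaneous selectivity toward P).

S_{P/Q} = r_P/r_Q = (k₁·C_A^0.5)/(k₂·C_A^1.5) = (k₁/k₂)·C_A⁻¹.
= (1.40×7.690^0.5) / (4.78×7.690^1.5) = 3.882/101.9 = 0.0381.

0.0381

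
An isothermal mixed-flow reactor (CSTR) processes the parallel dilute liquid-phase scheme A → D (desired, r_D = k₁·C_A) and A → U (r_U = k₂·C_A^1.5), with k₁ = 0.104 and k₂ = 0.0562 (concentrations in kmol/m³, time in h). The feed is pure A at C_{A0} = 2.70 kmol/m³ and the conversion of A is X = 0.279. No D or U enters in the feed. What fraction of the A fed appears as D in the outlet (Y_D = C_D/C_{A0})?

0.159

Exit C_A = C_{A0}(1−X) = 2.70×0.721 = 1.947 kmol/m³.
A CSTR operates uniformly at the exit composition, giving r_D = 0.2025 and r_U = 0.1526 (each k·C_A^n at C_A = 1.947).
Fraction of consumed A going to D: r_D/(r_D+r_U) = 0.5701.
C_D = 0.5701·C_{A0}·X = 0.5701×2.70×0.279 = 0.429 kmol/m³; Y_D = C_D/C_{A0} = 0.159.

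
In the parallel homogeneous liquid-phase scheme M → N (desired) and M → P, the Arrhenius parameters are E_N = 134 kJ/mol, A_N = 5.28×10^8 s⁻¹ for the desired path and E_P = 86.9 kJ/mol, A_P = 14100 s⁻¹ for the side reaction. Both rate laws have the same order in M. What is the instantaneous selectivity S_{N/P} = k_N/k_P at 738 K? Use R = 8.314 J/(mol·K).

With equal orders, S_{N/P} = k_N/k_P = (A_N/A_P)·exp[(E_P−E_N)/(RT)].
(E_P−E_N)/(RT) = (86.9−134)×10³/(8.314×738) = -47100/6136 = -7.676.
k_N/k_P = (5.28×10^8/14100)·exp(-7.676) = 37447 × 4.637×10^-4 = 17.4.
Since E_N > E_P, raising the temperature improves selectivity toward N.

17.4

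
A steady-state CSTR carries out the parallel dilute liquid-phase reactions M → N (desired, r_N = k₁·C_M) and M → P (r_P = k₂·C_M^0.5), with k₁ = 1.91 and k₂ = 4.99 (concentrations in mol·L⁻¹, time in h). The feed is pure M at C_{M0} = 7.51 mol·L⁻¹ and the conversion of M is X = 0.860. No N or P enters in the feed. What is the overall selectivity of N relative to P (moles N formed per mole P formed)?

Exit C_M = C_{M0}(1−X) = 7.51×0.140 = 1.051 mol·L⁻¹.
A CSTR operates uniformly at the exit composition, giving r_N = 2.008 and r_P = 5.117 (each k·C_M^n at C_M = 1.051).
Overall selectivity = C_N/C_P = r_Nτ/(r_Pτ) = r_N/r_P = 0.392.

0.392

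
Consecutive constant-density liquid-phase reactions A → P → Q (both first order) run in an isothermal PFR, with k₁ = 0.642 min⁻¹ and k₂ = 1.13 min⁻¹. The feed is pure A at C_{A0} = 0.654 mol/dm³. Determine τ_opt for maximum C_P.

1.16 min

Setting dC_P/dτ = 0 gives τ_opt = ln(k₂/k₁)/(k₂−k₁).
= ln(1.13/0.642)/(1.13−0.642) = ln(1.760)/0.4880 = 0.5654/0.4880 = 1.16 min.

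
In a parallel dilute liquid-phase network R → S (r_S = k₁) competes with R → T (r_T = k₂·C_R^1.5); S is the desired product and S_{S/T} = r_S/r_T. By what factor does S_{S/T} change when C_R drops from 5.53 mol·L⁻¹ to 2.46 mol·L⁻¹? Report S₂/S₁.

3.37

S_{S/T} = (k₁/k₂)·C_R^-1.5, so S₂/S₁ = (C_{R,2}/C_{R,1})^-1.5.
= (2.46/5.53)^(-1.5) = (0.4448)^(-1.5) = 3.37.
Selectivity toward S rises as C_R falls — low-concentration operation is favoured.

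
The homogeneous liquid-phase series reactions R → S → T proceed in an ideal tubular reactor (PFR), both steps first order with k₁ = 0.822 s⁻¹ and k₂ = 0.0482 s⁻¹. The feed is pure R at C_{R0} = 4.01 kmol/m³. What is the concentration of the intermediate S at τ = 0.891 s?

2.03 kmol/m³

The intermediate concentration in a first-order A→B→C sequence is C_S = k₁C_{R0}(e^(−k₁τ) − e^(−k₂τ))/(k₂−k₁).
e^(−k₁τ) = e^(−0.822×0.891) = e^(−0.7324) = 0.4808; e^(−k₂τ) = e^(−0.04295) = 0.9580.
C_S = 0.822×4.01/(0.0482−0.822) × (0.4808−0.9580) = (-4.260)×(-0.4772) = 2.033 kmol/m³.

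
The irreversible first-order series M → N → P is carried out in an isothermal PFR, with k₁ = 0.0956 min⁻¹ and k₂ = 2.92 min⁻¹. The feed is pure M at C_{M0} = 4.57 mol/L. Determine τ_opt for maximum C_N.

1.21 min

For first-order series the maximum of C_N occurs at τ_opt = ln(k₂/k₁)/(k₂−k₁).
= ln(2.92/0.0956)/(2.92−0.0956) = ln(30.54)/2.824 = 3.419/2.824 = 1.21 min.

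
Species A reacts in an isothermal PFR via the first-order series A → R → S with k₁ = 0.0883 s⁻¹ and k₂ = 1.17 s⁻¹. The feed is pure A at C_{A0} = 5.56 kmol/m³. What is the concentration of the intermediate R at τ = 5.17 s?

0.286 kmol/m³

The intermediate concentration in a first-order A→B→C sequence is C_R = k₁C_{A0}(e^(−k₁τ) − e^(−k₂τ))/(k₂−k₁).
e^(−k₁τ) = e^(−0.0883×5.17) = e^(−0.4565) = 0.6335; e^(−k₂τ) = e^(−6.049) = 0.002360.
C_R = 0.0883×5.56/(1.17−0.0883) × (0.6335−0.002360) = 0.4539×0.6311 = 0.2864 kmol/m³.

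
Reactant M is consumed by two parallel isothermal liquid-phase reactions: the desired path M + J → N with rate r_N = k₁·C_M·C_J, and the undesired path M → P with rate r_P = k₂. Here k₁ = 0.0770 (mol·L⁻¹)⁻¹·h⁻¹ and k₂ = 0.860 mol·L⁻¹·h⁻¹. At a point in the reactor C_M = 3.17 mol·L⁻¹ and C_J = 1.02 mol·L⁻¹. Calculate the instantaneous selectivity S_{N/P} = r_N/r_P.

S_{N/P} = r_N/r_P = (k₁·C_M·C_J)/(k₂) = (k₁/k₂)·C_M·C_J.
= (0.0770×3.170×1.020) / (0.860) = 0.2490/0.8600 = 0.290.
Since the desired path is higher order in M, keeping C_M high (PFR or concentrated feed) favours N.

0.290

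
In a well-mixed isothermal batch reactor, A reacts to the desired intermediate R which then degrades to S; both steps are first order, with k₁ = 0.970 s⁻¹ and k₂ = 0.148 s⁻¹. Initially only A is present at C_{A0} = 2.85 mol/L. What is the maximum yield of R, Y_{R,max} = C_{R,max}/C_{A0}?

0.713

At the optimum, C_{R,max}/C_{A0} = (k₁/k₂)^[k₂/(k₂−k₁)].
= (0.970/0.148)^(0.148/(0.148−0.970)) = (6.554)^(-0.1800) = 0.7128.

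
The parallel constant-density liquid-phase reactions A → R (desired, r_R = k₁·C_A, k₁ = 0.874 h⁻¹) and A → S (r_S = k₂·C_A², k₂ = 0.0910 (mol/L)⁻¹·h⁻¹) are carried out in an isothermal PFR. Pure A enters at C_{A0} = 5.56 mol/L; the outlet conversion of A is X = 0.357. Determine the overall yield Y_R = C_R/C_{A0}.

0.242

C_A = C_{A0}(1−X) = 3.575 mol/L.
Along a PFR/batch, dC_R/dC_A = −r_R/(r_R+r_S) = −k₁/(k₁+k₂·C_A).
Integrating from C_{A0} to C_A: C_R = (0.874/0.0910)·ln[(0.874+0.0910·5.56)/(0.874+0.0910·3.58)] = 9.604·ln(1.380/1.199) = 1.347 mol/L.
Y_R = C_R/C_{A0} = 1.347/5.56 = 0.242.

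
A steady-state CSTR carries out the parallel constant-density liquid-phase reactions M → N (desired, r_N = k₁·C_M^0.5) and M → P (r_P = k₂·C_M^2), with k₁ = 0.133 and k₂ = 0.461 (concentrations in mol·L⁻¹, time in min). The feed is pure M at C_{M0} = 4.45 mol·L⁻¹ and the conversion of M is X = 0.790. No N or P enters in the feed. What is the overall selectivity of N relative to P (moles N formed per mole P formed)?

0.319

Exit C_M = C_{M0}(1−X) = 4.45×0.210 = 0.9345 mol·L⁻¹.
A CSTR operates uniformly at the exit composition, giving r_N = 0.1286 and r_P = 0.4026 (each k·C_M^n at C_M = 0.9345).
Overall selectivity = C_N/C_P = r_Nτ/(r_Pτ) = r_N/r_P = 0.319.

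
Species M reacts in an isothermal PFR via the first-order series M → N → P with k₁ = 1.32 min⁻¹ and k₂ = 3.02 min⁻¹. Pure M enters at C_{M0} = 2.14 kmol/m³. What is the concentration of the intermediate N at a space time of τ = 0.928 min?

0.387 kmol/m³

For first-order series with pure M initially, C_N(τ) = k₁C_{M0}/(k₂−k₁)·(e^(−k₁τ) − e^(−k₂τ)).
e^(−k₁τ) = e^(−1.32×0.928) = e^(−1.225) = 0.2938; e^(−k₂τ) = e^(−2.803) = 0.06065.
C_N = 1.32×2.14/(3.02−1.32) × (0.2938−0.06065) = 1.662×0.2331 = 0.3874 kmol/m³.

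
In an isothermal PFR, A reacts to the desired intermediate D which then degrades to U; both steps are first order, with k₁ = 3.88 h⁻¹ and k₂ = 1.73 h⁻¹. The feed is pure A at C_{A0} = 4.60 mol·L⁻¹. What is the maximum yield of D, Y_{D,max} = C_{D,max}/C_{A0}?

For a first-order series the maximum intermediate yield is C_{D,max}/C_{A0} = (k₁/k₂)^[k₂/(k₂−k₁)].
= (3.88/1.73)^(1.73/(1.73−3.88)) = (2.243)^(-0.8047) = 0.5221.

0.522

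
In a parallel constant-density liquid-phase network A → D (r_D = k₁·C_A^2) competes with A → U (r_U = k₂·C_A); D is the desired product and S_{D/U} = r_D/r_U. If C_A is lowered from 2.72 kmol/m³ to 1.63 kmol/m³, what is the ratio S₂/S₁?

0.599

S_{D/U} = (k₁/k₂)·C_A, so S₂/S₁ = (C_{A,2}/C_{A,1}).
= 1.63/2.72 = 0.599.
Selectivity toward D falls as C_A falls — high-concentration operation is favoured.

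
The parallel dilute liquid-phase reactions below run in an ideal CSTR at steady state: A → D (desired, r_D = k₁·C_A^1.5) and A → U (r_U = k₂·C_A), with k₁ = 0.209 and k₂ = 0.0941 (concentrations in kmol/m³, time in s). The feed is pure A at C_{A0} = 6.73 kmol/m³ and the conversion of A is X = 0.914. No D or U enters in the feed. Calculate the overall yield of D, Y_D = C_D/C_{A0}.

Exit C_A = C_{A0}(1−X) = 6.73×0.0860 = 0.5788 kmol/m³.
Rates in a CSTR are evaluated at the outlet concentration: r_D = 0.209×0.5788^1.5 = 0.09203, r_U = 0.0941×0.5788 = 0.05446.
Fraction of consumed A going to D: r_D/(r_D+r_U) = 0.6282.
C_D = 0.6282·C_{A0}·X = 0.6282×6.73×0.914 = 3.86 kmol/m³; Y_D = C_D/C_{A0} = 0.574.

0.574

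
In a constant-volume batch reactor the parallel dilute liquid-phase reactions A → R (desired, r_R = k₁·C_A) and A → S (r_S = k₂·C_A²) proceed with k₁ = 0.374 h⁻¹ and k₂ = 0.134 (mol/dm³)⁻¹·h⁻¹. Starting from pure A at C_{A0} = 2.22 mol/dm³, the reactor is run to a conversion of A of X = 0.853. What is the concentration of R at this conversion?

C_A = C_{A0}(1−X) = 0.3263 mol/dm³.
Along a PFR/batch, dC_R/dC_A = −r_R/(r_R+r_S) = −k₁/(k₁+k₂·C_A).
Integrating from C_{A0} to C_A: C_R = (0.374/0.134)·ln[(0.374+0.134·2.22)/(0.374+0.134·0.326)] = 2.791·ln(0.6715/0.4177) = 1.325 mol/dm³.

1.32 mol/dm³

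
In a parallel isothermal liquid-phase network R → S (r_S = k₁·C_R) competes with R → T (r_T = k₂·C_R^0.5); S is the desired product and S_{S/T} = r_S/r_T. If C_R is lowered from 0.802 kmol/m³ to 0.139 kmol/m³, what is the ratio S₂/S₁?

S_{S/T} = (k₁/k₂)·C_R^0.5, so S₂/S₁ = (C_{R,2}/C_{R,1})^0.5.
= (0.139/0.802)^0.5 = (0.1733)^0.5 = 0.416.
Selectivity toward S falls as C_R falls — high-concentration operation is favoured.

0.416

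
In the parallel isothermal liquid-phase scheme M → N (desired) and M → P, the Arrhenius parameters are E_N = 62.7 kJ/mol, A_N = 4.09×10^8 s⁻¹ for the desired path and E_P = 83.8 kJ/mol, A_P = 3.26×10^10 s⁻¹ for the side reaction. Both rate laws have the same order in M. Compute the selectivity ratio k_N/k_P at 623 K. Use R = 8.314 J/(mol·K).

0.737

With equal orders, S_{N/P} = k_N/k_P = (A_N/A_P)·exp[(E_P−E_N)/(RT)].
(E_P−E_N)/(RT) = (83.8−62.7)×10³/(8.314×623) = 21100/5180 = 4.074.
k_N/k_P = (4.09×10^8/3.26×10^10)·exp(4.074) = 0.01255 × 58.77 = 0.737.
Since E_N < E_P, lowering the temperature improves selectivity toward N.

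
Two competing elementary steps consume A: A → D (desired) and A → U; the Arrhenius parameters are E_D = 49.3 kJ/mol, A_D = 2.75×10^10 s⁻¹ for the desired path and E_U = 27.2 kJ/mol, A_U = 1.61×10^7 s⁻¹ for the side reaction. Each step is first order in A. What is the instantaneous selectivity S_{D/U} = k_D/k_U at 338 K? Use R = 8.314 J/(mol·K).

0.656

With equal orders, S_{D/U} = k_D/k_U = (A_D/A_U)·exp[(E_U−E_D)/(RT)].
(E_U−E_D)/(RT) = (27.2−49.3)×10³/(8.314×338) = -22100/2810 = -7.864.
k_D/k_U = (2.75×10^10/1.61×10^7)·exp(-7.864) = 1708 × 3.842×10^-4 = 0.656.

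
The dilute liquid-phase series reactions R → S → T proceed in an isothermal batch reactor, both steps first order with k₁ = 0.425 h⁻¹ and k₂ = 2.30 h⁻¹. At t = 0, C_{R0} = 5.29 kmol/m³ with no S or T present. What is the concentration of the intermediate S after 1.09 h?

For first-order series with pure R initially, C_S(t) = k₁C_{R0}/(k₂−k₁)·(e^(−k₁t) − e^(−k₂t)).
e^(−k₁t) = e^(−0.425×1.09) = e^(−0.4632) = 0.6292; e^(−k₂t) = e^(−2.507) = 0.08151.
C_S = 0.425×5.29/(2.30−0.425) × (0.6292−0.08151) = 1.199×0.5477 = 0.6568 kmol/m³.

0.657 kmol/m³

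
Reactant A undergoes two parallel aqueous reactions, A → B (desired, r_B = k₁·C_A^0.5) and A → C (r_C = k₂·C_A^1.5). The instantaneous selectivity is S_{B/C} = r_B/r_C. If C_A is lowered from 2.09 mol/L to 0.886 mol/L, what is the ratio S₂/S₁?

2.36

S_{B/C} = (k₁/k₂)·C_A⁻¹, so S₂/S₁ = (C_{A,2}/C_{A,1})⁻¹.
= 2.09/0.886 = 2.36.
Selectivity toward B rises as C_A falls — low-concentration operation is favoured.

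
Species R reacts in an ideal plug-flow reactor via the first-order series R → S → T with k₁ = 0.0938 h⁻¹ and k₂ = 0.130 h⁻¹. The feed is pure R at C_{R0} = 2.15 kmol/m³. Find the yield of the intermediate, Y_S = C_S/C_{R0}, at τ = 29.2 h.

For first-order series with pure R initially, C_S(τ) = k₁C_{R0}/(k₂−k₁)·(e^(−k₁τ) − e^(−k₂τ)).
e^(−k₁τ) = e^(−0.0938×29.2) = e^(−2.739) = 0.06464; e^(−k₂τ) = e^(−3.796) = 0.02246.
C_S = 0.0938×2.15/(0.130−0.0938) × (0.06464−0.02246) = 5.571×0.04218 = 0.2350 kmol/m³.
Y_S = C_S/C_{R0} = 0.2350/2.15 = 0.109.

0.109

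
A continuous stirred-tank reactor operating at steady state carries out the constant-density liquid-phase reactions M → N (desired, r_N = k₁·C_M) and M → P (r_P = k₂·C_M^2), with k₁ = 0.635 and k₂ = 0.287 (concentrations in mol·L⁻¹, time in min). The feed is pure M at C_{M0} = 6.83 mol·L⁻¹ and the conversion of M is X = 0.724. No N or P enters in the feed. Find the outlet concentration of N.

2.67 mol·L⁻¹

Exit C_M = C_{M0}(1−X) = 6.83×0.276 = 1.885 mol·L⁻¹.
Rates in a CSTR are evaluated at the outlet concentration: r_N = 0.635×1.885 = 1.197, r_P = 0.287×1.885^2 = 1.020.
Fraction of consumed M going to N: r_N/(r_N+r_P) = 0.5400.
C_N = 0.5400·C_{M0}·X = 0.5400×6.83×0.724 = 2.67 mol·L⁻¹.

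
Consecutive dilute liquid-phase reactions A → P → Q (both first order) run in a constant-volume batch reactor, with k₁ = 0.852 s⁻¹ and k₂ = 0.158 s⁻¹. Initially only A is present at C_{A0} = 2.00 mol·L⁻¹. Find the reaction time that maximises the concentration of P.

Setting dC_P/dt = 0 gives t_opt = ln(k₂/k₁)/(k₂−k₁).
= ln(0.158/0.852)/(0.158−0.852) = ln(0.1854)/-0.6940 = -1.685/-0.6940 = 2.43 s.

2.43 s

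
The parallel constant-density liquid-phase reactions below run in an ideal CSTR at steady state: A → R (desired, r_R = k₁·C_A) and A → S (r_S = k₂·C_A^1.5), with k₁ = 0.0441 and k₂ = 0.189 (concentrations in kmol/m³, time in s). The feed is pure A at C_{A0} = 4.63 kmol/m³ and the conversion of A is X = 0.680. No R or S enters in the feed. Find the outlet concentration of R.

Exit C_A = C_{A0}(1−X) = 4.63×0.320 = 1.482 kmol/m³.
A CSTR operates uniformly at the exit composition, giving r_R = 0.06534 and r_S = 0.3408 (each k·C_A^n at C_A = 1.482).
Fraction of consumed A going to R: r_R/(r_R+r_S) = 0.1609.
C_R = 0.1609·C_{A0}·X = 0.1609×4.63×0.680 = 0.506 kmol/m³.

0.506 kmol/m³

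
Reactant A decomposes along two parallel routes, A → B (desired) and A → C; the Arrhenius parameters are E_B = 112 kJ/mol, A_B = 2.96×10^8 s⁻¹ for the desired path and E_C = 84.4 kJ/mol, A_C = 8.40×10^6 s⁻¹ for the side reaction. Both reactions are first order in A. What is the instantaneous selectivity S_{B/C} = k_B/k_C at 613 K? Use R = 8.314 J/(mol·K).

With equal orders, S_{B/C} = k_B/k_C = (A_B/A_C)·exp[(E_C−E_B)/(RT)].
(E_C−E_B)/(RT) = (84.4−112)×10³/(8.314×613) = -27600/5096 = -5.416.
k_B/k_C = (2.96×10^8/8.40×10^6)·exp(-5.416) = 35.24 × 0.004447 = 0.157.

0.157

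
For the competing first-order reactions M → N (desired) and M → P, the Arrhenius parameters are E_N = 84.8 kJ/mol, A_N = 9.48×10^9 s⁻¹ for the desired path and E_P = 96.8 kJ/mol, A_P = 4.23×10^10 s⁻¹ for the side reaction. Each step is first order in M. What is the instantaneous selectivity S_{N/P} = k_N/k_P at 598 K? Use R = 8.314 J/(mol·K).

2.50

k_N/k_P = (A_N/A_P)·exp[−(E_N−E_P)/(RT)] = (A_N/A_P)·exp[(E_P−E_N)/(RT)].
(E_P−E_N)/(RT) = (96.8−84.8)×10³/(8.314×598) = 12000/4972 = 2.414.
k_N/k_P = (9.48×10^9/4.23×10^10)·exp(2.414) = 0.2241 × 11.17 = 2.50.
Since E_N < E_P, lowering the temperature improves selectivity toward N.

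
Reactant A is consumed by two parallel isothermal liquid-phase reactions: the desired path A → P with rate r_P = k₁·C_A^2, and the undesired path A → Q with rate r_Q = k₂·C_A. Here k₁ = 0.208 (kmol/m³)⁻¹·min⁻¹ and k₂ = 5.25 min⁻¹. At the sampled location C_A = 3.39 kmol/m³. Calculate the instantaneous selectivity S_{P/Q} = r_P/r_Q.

S_{P/Q} = r_P/r_Q = (k₁·C_A^2)/(k₂·C_A) = (k₁/k₂)·C_A.
= (0.208×3.390^2) / (5.25×3.390) = 2.390/17.80 = 0.134.

0.134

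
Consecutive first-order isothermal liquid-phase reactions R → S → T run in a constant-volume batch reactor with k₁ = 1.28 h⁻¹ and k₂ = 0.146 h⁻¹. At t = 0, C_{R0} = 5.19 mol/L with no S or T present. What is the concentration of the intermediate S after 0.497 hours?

The intermediate concentration in a first-order A→B→C sequence is C_S = k₁C_{R0}(e^(−k₁t) − e^(−k₂t))/(k₂−k₁).
e^(−k₁t) = e^(−1.28×0.497) = e^(−0.6362) = 0.5293; e^(−k₂t) = e^(−0.07256) = 0.9300.
C_S = 1.28×5.19/(0.146−1.28) × (0.5293−0.9300) = (-5.858)×(-0.4007) = 2.347 mol/L.

2.35 mol/L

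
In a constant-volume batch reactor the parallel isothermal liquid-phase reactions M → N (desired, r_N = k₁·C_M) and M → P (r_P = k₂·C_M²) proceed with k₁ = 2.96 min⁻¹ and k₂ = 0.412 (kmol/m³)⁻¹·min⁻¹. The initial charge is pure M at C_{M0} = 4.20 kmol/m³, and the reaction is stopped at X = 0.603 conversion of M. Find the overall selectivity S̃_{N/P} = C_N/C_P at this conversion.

C_M = C_{M0}(1−X) = 1.667 kmol/m³.
Along a PFR/batch, dC_N/dC_M = −r_N/(r_N+r_P) = −k₁/(k₁+k₂·C_M).
Integrating from C_{M0} to C_M: C_N = (2.96/0.412)·ln[(2.96+0.412·4.20)/(2.96+0.412·1.67)] = 7.184·ln(4.690/3.647) = 1.808 kmol/m³.
C_P = (C_{M0}−C_M)−C_N = 0.7248 kmol/m³; S̃_{N/P} = 1.808/0.7248 = 2.49.

2.49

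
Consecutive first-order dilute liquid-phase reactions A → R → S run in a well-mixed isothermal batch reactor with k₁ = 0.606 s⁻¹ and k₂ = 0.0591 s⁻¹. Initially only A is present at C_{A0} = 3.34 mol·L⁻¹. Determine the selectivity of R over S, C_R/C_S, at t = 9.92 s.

The intermediate concentration in a first-order A→B→C sequence is C_R = k₁C_{A0}(e^(−k₁t) − e^(−k₂t))/(k₂−k₁).
e^(−k₁t) = e^(−0.606×9.92) = e^(−6.012) = 0.002450; e^(−k₂t) = e^(−0.5863) = 0.5564.
C_R = 0.606×3.34/(0.0591−0.606) × (0.002450−0.5564) = (-3.701)×(-0.5539) = 2.050 mol·L⁻¹.
C_A = C_{A0}e^(−k₁t) = 0.008184 mol·L⁻¹, so C_S = C_{A0}−C_A−C_R = 1.282 mol·L⁻¹; C_R/C_S = 1.60.

1.60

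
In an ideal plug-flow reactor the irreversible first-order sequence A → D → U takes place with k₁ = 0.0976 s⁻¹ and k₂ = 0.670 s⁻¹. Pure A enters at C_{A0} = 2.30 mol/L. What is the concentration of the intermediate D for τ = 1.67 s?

Solving the coupled first-order balances gives C_D(τ) = [k₁/(k₂−k₁)]·C_{A0}·(e^(−k₁τ) − e^(−k₂τ)).
e^(−k₁τ) = e^(−0.0976×1.67) = e^(−0.1630) = 0.8496; e^(−k₂τ) = e^(−1.119) = 0.3266.
C_D = 0.0976×2.30/(0.670−0.0976) × (0.8496−0.3266) = 0.3922×0.5230 = 0.2051 mol/L.

0.205 mol/L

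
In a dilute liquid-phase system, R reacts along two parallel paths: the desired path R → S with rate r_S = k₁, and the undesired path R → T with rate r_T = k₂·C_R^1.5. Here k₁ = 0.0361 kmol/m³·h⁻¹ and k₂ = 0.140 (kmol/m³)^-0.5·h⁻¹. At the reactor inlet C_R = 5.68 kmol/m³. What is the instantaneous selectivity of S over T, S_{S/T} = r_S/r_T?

S_{S/T} = r_S/r_T = (k₁)/(k₂·C_R^1.5) = (k₁/k₂)·C_R^-1.5.
= (0.0361) / (0.140×5.680^1.5) = 0.03610/1.895 = 0.0190.

0.0190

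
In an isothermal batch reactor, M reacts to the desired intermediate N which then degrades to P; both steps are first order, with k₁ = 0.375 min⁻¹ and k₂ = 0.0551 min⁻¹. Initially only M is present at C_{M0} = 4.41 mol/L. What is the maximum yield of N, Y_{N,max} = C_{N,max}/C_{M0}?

For a first-order series the maximum intermediate yield is C_{N,max}/C_{M0} = (k₁/k₂)^[k₂/(k₂−k₁)].
= (0.375/0.0551)^(0.0551/(0.0551−0.375)) = (6.806)^(-0.1722) = 0.7187.

0.719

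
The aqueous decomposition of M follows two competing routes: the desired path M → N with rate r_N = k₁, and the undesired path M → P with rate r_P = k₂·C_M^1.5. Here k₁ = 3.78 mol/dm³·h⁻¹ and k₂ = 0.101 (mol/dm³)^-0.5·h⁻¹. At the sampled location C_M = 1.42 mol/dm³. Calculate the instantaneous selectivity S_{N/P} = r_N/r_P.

22.1

S_{N/P} = r_N/r_P = (k₁)/(k₂·C_M^1.5) = (k₁/k₂)·C_M^-1.5.
= (3.78) / (0.101×1.420^1.5) = 3.780/0.1709 = 22.1.
The undesired path is higher order in M, so low C_M (CSTR or dilute feed) favours N.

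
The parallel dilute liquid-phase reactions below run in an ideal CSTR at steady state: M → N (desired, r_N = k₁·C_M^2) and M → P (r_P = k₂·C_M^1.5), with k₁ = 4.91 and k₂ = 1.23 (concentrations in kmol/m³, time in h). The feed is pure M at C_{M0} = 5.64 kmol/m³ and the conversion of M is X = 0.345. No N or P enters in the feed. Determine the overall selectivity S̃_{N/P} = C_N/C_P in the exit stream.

Exit C_M = C_{M0}(1−X) = 5.64×0.655 = 3.694 kmol/m³.
Rates in a CSTR are evaluated at the outlet concentration: r_N = 4.91×3.694^2 = 67.01, r_P = 1.23×3.694^1.5 = 8.733.
Overall selectivity = C_N/C_P = r_Nτ/(r_Pτ) = r_N/r_P = 7.67.

7.67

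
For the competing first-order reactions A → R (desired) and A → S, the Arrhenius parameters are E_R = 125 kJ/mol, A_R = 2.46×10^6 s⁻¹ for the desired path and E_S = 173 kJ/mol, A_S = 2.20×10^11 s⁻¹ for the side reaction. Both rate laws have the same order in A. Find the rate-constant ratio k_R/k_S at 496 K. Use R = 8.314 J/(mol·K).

With equal orders, S_{R/S} = k_R/k_S = (A_R/A_S)·exp[(E_S−E_R)/(RT)].
(E_S−E_R)/(RT) = (173−125)×10³/(8.314×496) = 48000/4124 = 11.64.
k_R/k_S = (2.46×10^6/2.20×10^11)·exp(11.64) = 1.118×10^-5 × 1.135×10^5 = 1.27.
Since E_R < E_S, lowering the temperature improves selectivity toward R.

1.27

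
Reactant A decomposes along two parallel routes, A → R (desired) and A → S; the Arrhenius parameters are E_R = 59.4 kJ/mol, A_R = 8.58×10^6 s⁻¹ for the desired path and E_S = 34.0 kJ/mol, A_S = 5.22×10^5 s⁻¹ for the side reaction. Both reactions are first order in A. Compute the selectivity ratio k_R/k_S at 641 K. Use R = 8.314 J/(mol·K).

Since both paths have the same order in A, the concentration cancels and S_{R/S} = k_R/k_S = (A_R/A_S)·exp[(E_S−E_R)/(RT)].
(E_S−E_R)/(RT) = (34.0−59.4)×10³/(8.314×641) = -25400/5329 = -4.766.
k_R/k_S = (8.58×10^6/5.22×10^5)·exp(-4.766) = 16.44 × 0.008513 = 0.140.
Since E_R > E_S, raising the temperature improves selectivity toward R.

0.140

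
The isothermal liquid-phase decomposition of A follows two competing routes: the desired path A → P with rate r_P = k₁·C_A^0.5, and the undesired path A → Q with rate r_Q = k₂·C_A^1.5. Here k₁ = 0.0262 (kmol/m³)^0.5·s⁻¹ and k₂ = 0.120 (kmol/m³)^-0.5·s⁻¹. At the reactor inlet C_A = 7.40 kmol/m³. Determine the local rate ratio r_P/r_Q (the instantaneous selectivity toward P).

0.0295

S_{P/Q} = r_P/r_Q = (k₁·C_A^0.5)/(k₂·C_A^1.5) = (k₁/k₂)·C_A⁻¹.
= (0.0262×7.400^0.5) / (0.120×7.400^1.5) = 0.07127/2.416 = 0.0295.
The undesired path is higher order in A, so low C_A (CSTR or dilute feed) favours P.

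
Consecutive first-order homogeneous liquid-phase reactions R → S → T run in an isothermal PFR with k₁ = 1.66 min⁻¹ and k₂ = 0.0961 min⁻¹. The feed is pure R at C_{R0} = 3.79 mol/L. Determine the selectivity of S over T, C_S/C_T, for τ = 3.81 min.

2.78

The intermediate concentration in a first-order A→B→C sequence is C_S = k₁C_{R0}(e^(−k₁τ) − e^(−k₂τ))/(k₂−k₁).
e^(−k₁τ) = e^(−1.66×3.81) = e^(−6.325) = 0.001792; e^(−k₂τ) = e^(−0.3661) = 0.6934.
C_S = 1.66×3.79/(0.0961−1.66) × (0.001792−0.6934) = (-4.023)×(-0.6916) = 2.782 mol/L.
C_R = C_{R0}e^(−k₁τ) = 0.006790 mol/L, so C_T = C_{R0}−C_R−C_S = 1.001 mol/L; C_S/C_T = 2.78.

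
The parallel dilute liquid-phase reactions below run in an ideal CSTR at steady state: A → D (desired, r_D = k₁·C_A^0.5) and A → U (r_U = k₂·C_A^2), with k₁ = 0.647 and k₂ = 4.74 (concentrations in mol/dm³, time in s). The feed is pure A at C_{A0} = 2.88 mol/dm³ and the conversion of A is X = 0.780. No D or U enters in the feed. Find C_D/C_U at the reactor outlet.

Exit C_A = C_{A0}(1−X) = 2.88×0.220 = 0.6336 mol/dm³.
A CSTR operates uniformly at the exit composition, giving r_D = 0.5150 and r_U = 1.903 (each k·C_A^n at C_A = 0.6336).
Overall selectivity = C_D/C_U = r_Dτ/(r_Uτ) = r_D/r_U = 0.271.

0.271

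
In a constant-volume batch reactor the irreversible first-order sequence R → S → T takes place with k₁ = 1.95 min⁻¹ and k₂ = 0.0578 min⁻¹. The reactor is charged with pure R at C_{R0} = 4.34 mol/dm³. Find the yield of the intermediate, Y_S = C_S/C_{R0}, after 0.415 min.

0.547

The intermediate concentration in a first-order A→B→C sequence is C_S = k₁C_{R0}(e^(−k₁t) − e^(−k₂t))/(k₂−k₁).
e^(−k₁t) = e^(−1.95×0.415) = e^(−0.8092) = 0.4452; e^(−k₂t) = e^(−0.02399) = 0.9763.
C_S = 1.95×4.34/(0.0578−1.95) × (0.4452−0.9763) = (-4.473)×(-0.5311) = 2.375 mol/dm³.
Y_S = C_S/C_{R0} = 2.375/4.34 = 0.547.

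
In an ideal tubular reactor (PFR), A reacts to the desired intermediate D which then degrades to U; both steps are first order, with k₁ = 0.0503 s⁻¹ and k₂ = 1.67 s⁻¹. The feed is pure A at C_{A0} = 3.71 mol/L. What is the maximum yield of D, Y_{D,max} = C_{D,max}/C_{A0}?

Evaluating C_D at τ_opt = ln(k₂/k₁)/(k₂−k₁) gives C_{D,max}/C_{A0} = (k₁/k₂)^[k₂/(k₂−k₁)].
= (0.0503/1.67)^(1.67/(1.67−0.0503)) = (0.03012)^(1.031) = 0.02702.

0.0270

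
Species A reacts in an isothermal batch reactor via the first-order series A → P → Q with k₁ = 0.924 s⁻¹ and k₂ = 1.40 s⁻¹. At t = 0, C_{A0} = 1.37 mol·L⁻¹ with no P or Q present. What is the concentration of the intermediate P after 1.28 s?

For first-order series with pure A initially, C_P(t) = k₁C_{A0}/(k₂−k₁)·(e^(−k₁t) − e^(−k₂t)).
e^(−k₁t) = e^(−0.924×1.28) = e^(−1.183) = 0.3064; e^(−k₂t) = e^(−1.792) = 0.1666.
C_P = 0.924×1.37/(1.40−0.924) × (0.3064−0.1666) = 2.659×0.1398 = 0.3718 mol·L⁻¹.

0.372 mol·L⁻¹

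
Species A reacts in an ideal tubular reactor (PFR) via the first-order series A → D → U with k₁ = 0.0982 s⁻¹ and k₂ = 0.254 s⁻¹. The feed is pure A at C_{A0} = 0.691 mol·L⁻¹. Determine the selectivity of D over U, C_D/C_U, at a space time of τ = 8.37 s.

0.563

The intermediate concentration in a first-order A→B→C sequence is C_D = k₁C_{A0}(e^(−k₁τ) − e^(−k₂τ))/(k₂−k₁).
e^(−k₁τ) = e^(−0.0982×8.37) = e^(−0.8219) = 0.4396; e^(−k₂τ) = e^(−2.126) = 0.1193.
C_D = 0.0982×0.691/(0.254−0.0982) × (0.4396−0.1193) = 0.4355×0.3203 = 0.1395 mol·L⁻¹.
C_A = C_{A0}e^(−k₁τ) = 0.3038 mol·L⁻¹, so C_U = C_{A0}−C_A−C_D = 0.2478 mol·L⁻¹; C_D/C_U = 0.563.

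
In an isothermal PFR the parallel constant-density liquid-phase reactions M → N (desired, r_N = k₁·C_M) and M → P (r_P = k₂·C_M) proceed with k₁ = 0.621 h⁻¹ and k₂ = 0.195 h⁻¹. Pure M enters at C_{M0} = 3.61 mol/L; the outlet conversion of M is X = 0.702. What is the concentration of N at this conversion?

C_M = C_{M0}(1−X) = 1.076 mol/L.
Both paths are first order in M, so the instantaneous fraction to N is constant: dC_N/d(−C_M) = k₁/(k₁+k₂) = 0.7610.
C_N = 0.7610·(C_{M0}−C_M) = 0.7610×2.534 = 1.93 mol/L.

1.93 mol/L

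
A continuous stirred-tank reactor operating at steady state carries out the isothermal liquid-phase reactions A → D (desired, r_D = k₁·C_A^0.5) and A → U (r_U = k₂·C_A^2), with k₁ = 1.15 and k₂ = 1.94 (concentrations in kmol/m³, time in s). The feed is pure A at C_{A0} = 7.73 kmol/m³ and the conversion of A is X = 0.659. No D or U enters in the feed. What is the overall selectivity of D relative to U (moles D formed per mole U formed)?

0.139

Exit C_A = C_{A0}(1−X) = 7.73×0.341 = 2.636 kmol/m³.
Rates in a CSTR are evaluated at the outlet concentration: r_D = 1.15×2.636^0.5 = 1.867, r_U = 1.94×2.636^2 = 13.48.
Overall selectivity = C_D/C_U = r_Dτ/(r_Uτ) = r_D/r_U = 0.139.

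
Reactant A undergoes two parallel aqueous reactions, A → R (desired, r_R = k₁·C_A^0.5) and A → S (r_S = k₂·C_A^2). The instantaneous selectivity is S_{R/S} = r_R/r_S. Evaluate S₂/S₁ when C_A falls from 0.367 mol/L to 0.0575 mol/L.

16.1

S_{R/S} = (k₁/k₂)·C_A^-1.5, so S₂/S₁ = (C_{A,2}/C_{A,1})^-1.5.
= (0.0575/0.367)^(-1.5) = (0.1567)^(-1.5) = 16.1.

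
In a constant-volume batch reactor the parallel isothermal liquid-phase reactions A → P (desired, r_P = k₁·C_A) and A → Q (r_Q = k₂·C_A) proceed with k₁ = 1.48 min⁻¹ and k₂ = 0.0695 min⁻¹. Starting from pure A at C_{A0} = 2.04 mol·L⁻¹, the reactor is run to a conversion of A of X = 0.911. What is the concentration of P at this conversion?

C_A = C_{A0}(1−X) = 0.1816 mol·L⁻¹.
Both paths are first order in A, so the instantaneous fraction to P is constant: dC_P/d(−C_A) = k₁/(k₁+k₂) = 0.9551.
C_P = 0.9551·(C_{A0}−C_A) = 0.9551×1.858 = 1.78 mol·L⁻¹.

1.78 mol·L⁻¹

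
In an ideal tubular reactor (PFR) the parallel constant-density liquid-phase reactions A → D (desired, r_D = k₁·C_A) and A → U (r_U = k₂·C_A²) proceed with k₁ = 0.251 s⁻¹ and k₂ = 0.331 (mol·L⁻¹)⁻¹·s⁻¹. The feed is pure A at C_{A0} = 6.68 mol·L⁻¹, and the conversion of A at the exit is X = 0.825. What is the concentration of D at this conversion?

1.02 mol·L⁻¹

C_A = C_{A0}(1−X) = 1.169 mol·L⁻¹.
Along a PFR/batch, dC_D/dC_A = −r_D/(r_D+r_U) = −k₁/(k₁+k₂·C_A).
Integrating from C_{A0} to C_A: C_D = (0.251/0.331)·ln[(0.251+0.331·6.68)/(0.251+0.331·1.17)] = 0.7583·ln(2.462/0.6379) = 1.024 mol·L⁻¹.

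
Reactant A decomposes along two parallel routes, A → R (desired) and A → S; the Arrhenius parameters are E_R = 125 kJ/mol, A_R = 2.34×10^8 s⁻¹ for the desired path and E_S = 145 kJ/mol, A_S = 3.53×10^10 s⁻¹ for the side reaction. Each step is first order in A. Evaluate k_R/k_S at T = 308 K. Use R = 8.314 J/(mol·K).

16.3

With equal orders, S_{R/S} = k_R/k_S = (A_R/A_S)·exp[(E_S−E_R)/(RT)].
(E_S−E_R)/(RT) = (145−125)×10³/(8.314×308) = 20000/2561 = 7.810.
k_R/k_S = (2.34×10^8/3.53×10^10)·exp(7.810) = 0.006629 × 2466 = 16.3.
Since E_R < E_S, lowering the temperature improves selectivity toward R.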